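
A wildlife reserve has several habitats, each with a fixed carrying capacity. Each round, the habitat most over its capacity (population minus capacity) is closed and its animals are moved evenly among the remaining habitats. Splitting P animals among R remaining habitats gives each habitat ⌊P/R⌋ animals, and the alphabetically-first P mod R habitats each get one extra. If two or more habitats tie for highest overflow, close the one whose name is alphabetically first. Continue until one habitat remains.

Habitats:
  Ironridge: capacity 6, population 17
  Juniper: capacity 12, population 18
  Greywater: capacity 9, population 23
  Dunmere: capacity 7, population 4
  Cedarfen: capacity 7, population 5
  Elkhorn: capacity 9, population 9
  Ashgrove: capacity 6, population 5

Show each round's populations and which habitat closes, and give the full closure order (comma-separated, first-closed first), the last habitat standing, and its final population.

Closure order: Greywater, Ironridge, Juniper, Ashgrove, Elkhorn, Cedarfen
Last habitat: Dunmere with 81 animals

Round 1: Ashgrove=5 Cedarfen=5 Dunmere=4 Elkhorn=9 Greywater=23 Ironridge=17 Juniper=18 → close Greywater (overflow 14)
  23÷6 = 3 each, +1 to first 5
Round 2: Ashgrove=9 Cedarfen=9 Dunmere=8 Elkhorn=13 Ironridge=21 Juniper=21 → close Ironridge (overflow 15)
  21÷5 = 4 each, +1 to first 1
Round 3: Ashgrove=14 Cedarfen=13 Dunmere=12 Elkhorn=17 Juniper=25 → close Juniper (overflow 13)
  25÷4 = 6 each, +1 to first 1
Round 4: Ashgrove=21 Cedarfen=19 Dunmere=18 Elkhorn=23 → close Ashgrove (overflow 15)
  21÷3 = 7 each, +1 to first 0
Round 5: Cedarfen=26 Dunmere=25 Elkhorn=30 → close Elkhorn (overflow 21)
  30÷2 = 15 each, +1 to first 0
Round 6: Cedarfen=41 Dunmere=40 → close Cedarfen (overflow 34)
  41÷1 = 41 each, +1 to first 0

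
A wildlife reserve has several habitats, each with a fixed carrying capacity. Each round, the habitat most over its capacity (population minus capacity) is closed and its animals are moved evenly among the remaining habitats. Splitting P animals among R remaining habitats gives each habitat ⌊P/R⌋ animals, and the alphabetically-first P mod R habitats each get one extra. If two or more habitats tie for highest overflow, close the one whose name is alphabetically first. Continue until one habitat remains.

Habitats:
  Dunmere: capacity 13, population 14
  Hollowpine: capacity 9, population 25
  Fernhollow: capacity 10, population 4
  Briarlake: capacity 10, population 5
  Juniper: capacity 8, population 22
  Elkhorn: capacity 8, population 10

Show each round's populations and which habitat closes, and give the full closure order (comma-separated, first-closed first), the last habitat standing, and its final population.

Round 1: Briarlake=5 Dunmere=14 Elkhorn=10 Fernhollow=4 Hollowpine=25 Juniper=22 → close Hollowpine (overflow 16)
  25÷5 = 5 each, +1 to first 0
Round 2: Briarlake=10 Dunmere=19 Elkhorn=15 Fernhollow=9 Juniper=27 → close Juniper (overflow 19)
  27÷4 = 6 each, +1 to first 3
Round 3: Briarlake=17 Dunmere=26 Elkhorn=22 Fernhollow=15 → close Elkhorn (overflow 14)
  22÷3 = 7 each, +1 to first 1
Round 4: Briarlake=25 Dunmere=33 Fernhollow=22 → close Dunmere (overflow 20)
  33÷2 = 16 each, +1 to first 1
Round 5: Briarlake=42 Fernhollow=38 → close Briarlake (overflow 32)
  42÷1 = 42 each, +1 to first 0

Closure order: Hollowpine, Juniper, Elkhorn, Dunmere, Briarlake
Last habitat: Fernhollow with 80 animals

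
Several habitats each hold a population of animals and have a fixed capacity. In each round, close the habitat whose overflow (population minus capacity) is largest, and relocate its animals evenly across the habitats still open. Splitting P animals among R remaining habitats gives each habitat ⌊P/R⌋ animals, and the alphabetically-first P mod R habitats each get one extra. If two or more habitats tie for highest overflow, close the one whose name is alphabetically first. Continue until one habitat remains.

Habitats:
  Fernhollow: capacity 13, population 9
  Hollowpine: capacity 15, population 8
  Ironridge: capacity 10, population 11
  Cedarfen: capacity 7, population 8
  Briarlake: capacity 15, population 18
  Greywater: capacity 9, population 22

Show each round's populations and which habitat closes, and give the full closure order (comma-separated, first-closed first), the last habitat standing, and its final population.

Round 1: Briarlake=18 Cedarfen=8 Fernhollow=9 Greywater=22 Hollowpine=8 Ironridge=11 → close Greywater (overflow 13)
  22÷5 = 4 each, +1 to first 2
Round 2: Briarlake=23 Cedarfen=13 Fernhollow=13 Hollowpine=12 Ironridge=15 → close Briarlake (overflow 8)
  23÷4 = 5 each, +1 to first 3
Round 3: Cedarfen=19 Fernhollow=19 Hollowpine=18 Ironridge=20 → close Cedarfen (overflow 12)
  19÷3 = 6 each, +1 to first 1
Round 4: Fernhollow=26 Hollowpine=24 Ironridge=26 → close Ironridge (overflow 16)
  26÷2 = 13 each, +1 to first 0
Round 5: Fernhollow=39 Hollowpine=37 → close Fernhollow (overflow 26)
  39÷1 = 39 each, +1 to first 0

Closure order: Greywater, Briarlake, Cedarfen, Ironridge, Fernhollow
Last habitat: Hollowpine with 76 animals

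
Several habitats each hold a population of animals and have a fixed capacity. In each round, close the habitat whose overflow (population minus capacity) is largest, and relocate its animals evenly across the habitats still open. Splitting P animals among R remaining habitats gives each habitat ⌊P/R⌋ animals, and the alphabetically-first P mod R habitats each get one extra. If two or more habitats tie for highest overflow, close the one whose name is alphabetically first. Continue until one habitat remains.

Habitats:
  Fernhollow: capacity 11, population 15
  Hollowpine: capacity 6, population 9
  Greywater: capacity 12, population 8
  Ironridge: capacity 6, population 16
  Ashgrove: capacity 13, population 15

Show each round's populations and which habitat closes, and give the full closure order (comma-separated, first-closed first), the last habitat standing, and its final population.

Round 1: Ashgrove=15 Fernhollow=15 Greywater=8 Hollowpine=9 Ironridge=16 → close Ironridge (overflow 10)
  16÷4 = 4 each, +1 to first 0
Round 2: Ashgrove=19 Fernhollow=19 Greywater=12 Hollowpine=13 → close Fernhollow (overflow 8)
  19÷3 = 6 each, +1 to first 1
Round 3: Ashgrove=26 Greywater=18 Hollowpine=19 → close Ashgrove (overflow 13)
  26÷2 = 13 each, +1 to first 0
Round 4: Greywater=31 Hollowpine=32 → close Hollowpine (overflow 26)
  32÷1 = 32 each, +1 to first 0

Closure order: Ironridge, Fernhollow, Ashgrove, Hollowpine
Last habitat: Greywater with 63 animals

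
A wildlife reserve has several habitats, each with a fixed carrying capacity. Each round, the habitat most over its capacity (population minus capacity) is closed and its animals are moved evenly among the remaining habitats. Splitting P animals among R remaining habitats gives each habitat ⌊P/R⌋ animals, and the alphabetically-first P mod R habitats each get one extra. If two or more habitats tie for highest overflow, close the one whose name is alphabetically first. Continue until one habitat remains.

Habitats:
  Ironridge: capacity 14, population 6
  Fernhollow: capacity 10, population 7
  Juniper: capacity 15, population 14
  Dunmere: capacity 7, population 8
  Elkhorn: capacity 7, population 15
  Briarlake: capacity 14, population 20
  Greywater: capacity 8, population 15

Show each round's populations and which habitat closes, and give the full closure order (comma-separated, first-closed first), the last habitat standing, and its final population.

Round 1: Briarlake=20 Dunmere=8 Elkhorn=15 Fernhollow=7 Greywater=15 Ironridge=6 Juniper=14 → close Elkhorn (overflow 8)
  15÷6 = 2 each, +1 to first 3
Round 2: Briarlake=23 Dunmere=11 Fernhollow=10 Greywater=17 Ironridge=8 Juniper=16 → close Briarlake (overflow 9)
  23÷5 = 4 each, +1 to first 3
Round 3: Dunmere=16 Fernhollow=15 Greywater=22 Ironridge=12 Juniper=20 → close Greywater (overflow 14)
  22÷4 = 5 each, +1 to first 2
Round 4: Dunmere=22 Fernhollow=21 Ironridge=17 Juniper=25 → close Dunmere (overflow 15)
  22÷3 = 7 each, +1 to first 1
Round 5: Fernhollow=29 Ironridge=24 Juniper=32 → close Fernhollow (overflow 19)
  29÷2 = 14 each, +1 to first 1
Round 6: Ironridge=39 Juniper=46 → close Juniper (overflow 31)
  46÷1 = 46 each, +1 to first 0

Closure order: Elkhorn, Briarlake, Greywater, Dunmere, Fernhollow, Juniper
Last habitat: Ironridge with 85 animals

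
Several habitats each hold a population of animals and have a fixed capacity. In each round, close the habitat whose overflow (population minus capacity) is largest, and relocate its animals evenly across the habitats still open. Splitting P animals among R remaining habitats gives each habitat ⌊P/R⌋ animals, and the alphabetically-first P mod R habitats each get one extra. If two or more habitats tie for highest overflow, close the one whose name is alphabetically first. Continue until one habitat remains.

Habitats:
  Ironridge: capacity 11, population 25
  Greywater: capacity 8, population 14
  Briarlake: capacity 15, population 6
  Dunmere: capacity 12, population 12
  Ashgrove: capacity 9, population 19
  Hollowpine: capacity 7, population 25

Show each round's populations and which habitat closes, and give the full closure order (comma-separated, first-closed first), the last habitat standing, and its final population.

Closure order: Hollowpine, Ironridge, Ashgrove, Greywater, Dunmere
Last habitat: Briarlake with 101 animals

Round 1: Ashgrove=19 Briarlake=6 Dunmere=12 Greywater=14 Hollowpine=25 Ironridge=25 → close Hollowpine (overflow 18)
  25÷5 = 5 each, +1 to first 0
Round 2: Ashgrove=24 Briarlake=11 Dunmere=17 Greywater=19 Ironridge=30 → close Ironridge (overflow 19)
  30÷4 = 7 each, +1 to first 2
Round 3: Ashgrove=32 Briarlake=19 Dunmere=24 Greywater=26 → close Ashgrove (overflow 23)
  32÷3 = 10 each, +1 to first 2
Round 4: Briarlake=30 Dunmere=35 Greywater=36 → close Greywater (overflow 28)
  36÷2 = 18 each, +1 to first 0
Round 5: Briarlake=48 Dunmere=53 → close Dunmere (overflow 41)
  53÷1 = 53 each, +1 to first 0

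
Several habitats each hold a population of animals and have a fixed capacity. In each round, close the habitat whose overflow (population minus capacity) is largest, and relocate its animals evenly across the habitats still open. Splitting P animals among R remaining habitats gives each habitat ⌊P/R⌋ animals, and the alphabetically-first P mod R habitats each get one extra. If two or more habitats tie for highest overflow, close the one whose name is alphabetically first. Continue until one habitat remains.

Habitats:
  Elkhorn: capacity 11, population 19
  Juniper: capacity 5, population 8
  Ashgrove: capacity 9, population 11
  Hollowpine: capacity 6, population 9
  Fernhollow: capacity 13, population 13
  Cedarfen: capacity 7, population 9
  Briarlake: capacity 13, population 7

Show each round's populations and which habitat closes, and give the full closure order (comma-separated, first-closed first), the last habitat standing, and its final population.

Round 1: Ashgrove=11 Briarlake=7 Cedarfen=9 Elkhorn=19 Fernhollow=13 Hollowpine=9 Juniper=8 → close Elkhorn (overflow 8)
  19÷6 = 3 each, +1 to first 1
Round 2: Ashgrove=15 Briarlake=10 Cedarfen=12 Fernhollow=16 Hollowpine=12 Juniper=11 → close Ashgrove (overflow 6)
  15÷5 = 3 each, +1 to first 0
Round 3: Briarlake=13 Cedarfen=15 Fernhollow=19 Hollowpine=15 Juniper=14 → close Hollowpine (overflow 9)
  15÷4 = 3 each, +1 to first 3
Round 4: Briarlake=17 Cedarfen=19 Fernhollow=23 Juniper=17 → close Cedarfen (overflow 12)
  19÷3 = 6 each, +1 to first 1
Round 5: Briarlake=24 Fernhollow=29 Juniper=23 → close Juniper (overflow 18)
  23÷2 = 11 each, +1 to first 1
Round 6: Briarlake=36 Fernhollow=40 → close Fernhollow (overflow 27)
  40÷1 = 40 each, +1 to first 0

Closure order: Elkhorn, Ashgrove, Hollowpine, Cedarfen, Juniper, Fernhollow
Last habitat: Briarlake with 76 animals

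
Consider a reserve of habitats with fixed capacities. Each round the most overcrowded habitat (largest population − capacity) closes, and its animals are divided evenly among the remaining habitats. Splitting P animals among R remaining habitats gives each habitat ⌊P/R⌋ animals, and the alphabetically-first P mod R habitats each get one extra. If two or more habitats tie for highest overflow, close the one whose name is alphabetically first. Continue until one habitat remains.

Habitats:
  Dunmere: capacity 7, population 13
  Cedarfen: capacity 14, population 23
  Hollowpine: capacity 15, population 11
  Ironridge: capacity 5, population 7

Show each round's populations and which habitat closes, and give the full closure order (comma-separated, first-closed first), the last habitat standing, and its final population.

Closure order: Cedarfen, Dunmere, Ironridge
Last habitat: Hollowpine with 54 animals

Round 1: Cedarfen=23 Dunmere=13 Hollowpine=11 Ironridge=7 → close Cedarfen (overflow 9)
  23÷3 = 7 each, +1 to first 2
Round 2: Dunmere=21 Hollowpine=19 Ironridge=14 → close Dunmere (overflow 14)
  21÷2 = 10 each, +1 to first 1
Round 3: Hollowpine=30 Ironridge=24 → close Ironridge (overflow 19)
  24÷1 = 24 each, +1 to first 0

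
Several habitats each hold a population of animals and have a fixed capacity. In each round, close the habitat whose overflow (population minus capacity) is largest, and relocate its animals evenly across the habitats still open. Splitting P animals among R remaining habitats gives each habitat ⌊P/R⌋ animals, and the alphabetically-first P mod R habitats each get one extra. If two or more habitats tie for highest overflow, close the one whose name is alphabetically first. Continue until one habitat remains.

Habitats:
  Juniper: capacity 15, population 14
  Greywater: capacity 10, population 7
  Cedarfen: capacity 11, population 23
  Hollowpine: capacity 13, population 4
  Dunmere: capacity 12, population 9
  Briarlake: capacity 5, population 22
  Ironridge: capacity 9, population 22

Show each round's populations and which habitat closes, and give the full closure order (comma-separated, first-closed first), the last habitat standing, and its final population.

Closure order: Briarlake, Cedarfen, Ironridge, Dunmere, Greywater, Juniper
Last habitat: Hollowpine with 101 animals

Round 1: Briarlake=22 Cedarfen=23 Dunmere=9 Greywater=7 Hollowpine=4 Ironridge=22 Juniper=14 → close Briarlake (overflow 17)
  22÷6 = 3 each, +1 to first 4
Round 2: Cedarfen=27 Dunmere=13 Greywater=11 Hollowpine=8 Ironridge=25 Juniper=17 → close Cedarfen (overflow 16)
  27÷5 = 5 each, +1 to first 2
Round 3: Dunmere=19 Greywater=17 Hollowpine=13 Ironridge=30 Juniper=22 → close Ironridge (overflow 21)
  30÷4 = 7 each, +1 to first 2
Round 4: Dunmere=27 Greywater=25 Hollowpine=20 Juniper=29 → close Dunmere (overflow 15)
  27÷3 = 9 each, +1 to first 0
Round 5: Greywater=34 Hollowpine=29 Juniper=38 → close Greywater (overflow 24)
  34÷2 = 17 each, +1 to first 0
Round 6: Hollowpine=46 Juniper=55 → close Juniper (overflow 40)
  55÷1 = 55 each, +1 to first 0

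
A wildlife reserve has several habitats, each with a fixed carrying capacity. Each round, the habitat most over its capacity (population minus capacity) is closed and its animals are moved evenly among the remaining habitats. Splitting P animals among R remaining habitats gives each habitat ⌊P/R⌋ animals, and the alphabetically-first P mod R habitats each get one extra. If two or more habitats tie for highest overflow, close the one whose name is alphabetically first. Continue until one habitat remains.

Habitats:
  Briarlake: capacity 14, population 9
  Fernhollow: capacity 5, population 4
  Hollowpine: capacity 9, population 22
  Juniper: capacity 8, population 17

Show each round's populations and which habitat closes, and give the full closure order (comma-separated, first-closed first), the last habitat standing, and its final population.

Round 1: Briarlake=9 Fernhollow=4 Hollowpine=22 Juniper=17 → close Hollowpine (overflow 13)
  22÷3 = 7 each, +1 to first 1
Round 2: Briarlake=17 Fernhollow=11 Juniper=24 → close Juniper (overflow 16)
  24÷2 = 12 each, +1 to first 0
Round 3: Briarlake=29 Fernhollow=23 → close Fernhollow (overflow 18)
  23÷1 = 23 each, +1 to first 0

Closure order: Hollowpine, Juniper, Fernhollow
Last habitat: Briarlake with 52 animals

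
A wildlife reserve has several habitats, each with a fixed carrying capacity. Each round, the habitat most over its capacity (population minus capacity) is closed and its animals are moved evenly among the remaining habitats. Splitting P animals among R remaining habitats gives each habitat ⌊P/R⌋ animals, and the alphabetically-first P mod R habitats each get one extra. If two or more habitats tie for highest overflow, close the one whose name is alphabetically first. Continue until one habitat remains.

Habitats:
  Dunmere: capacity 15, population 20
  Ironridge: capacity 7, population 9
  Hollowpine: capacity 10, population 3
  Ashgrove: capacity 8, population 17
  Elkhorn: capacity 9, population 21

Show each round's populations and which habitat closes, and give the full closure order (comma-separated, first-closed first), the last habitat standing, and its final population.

Round 1: Ashgrove=17 Dunmere=20 Elkhorn=21 Hollowpine=3 Ironridge=9 → close Elkhorn (overflow 12)
  21÷4 = 5 each, +1 to first 1
Round 2: Ashgrove=23 Dunmere=25 Hollowpine=8 Ironridge=14 → close Ashgrove (overflow 15)
  23÷3 = 7 each, +1 to first 2
Round 3: Dunmere=33 Hollowpine=16 Ironridge=21 → close Dunmere (overflow 18)
  33÷2 = 16 each, +1 to first 1
Round 4: Hollowpine=33 Ironridge=37 → close Ironridge (overflow 30)
  37÷1 = 37 each, +1 to first 0

Closure order: Elkhorn, Ashgrove, Dunmere, Ironridge
Last habitat: Hollowpine with 70 animals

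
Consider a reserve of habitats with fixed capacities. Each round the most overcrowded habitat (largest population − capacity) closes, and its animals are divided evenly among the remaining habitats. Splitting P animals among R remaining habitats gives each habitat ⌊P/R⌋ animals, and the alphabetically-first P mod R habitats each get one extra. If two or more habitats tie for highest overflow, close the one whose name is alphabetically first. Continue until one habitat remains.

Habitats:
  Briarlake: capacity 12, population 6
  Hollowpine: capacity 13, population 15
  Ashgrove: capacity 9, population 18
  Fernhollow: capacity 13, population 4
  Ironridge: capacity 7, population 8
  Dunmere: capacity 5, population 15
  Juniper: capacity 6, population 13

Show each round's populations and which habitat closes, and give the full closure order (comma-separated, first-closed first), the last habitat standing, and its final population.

Closure order: Dunmere, Ashgrove, Juniper, Hollowpine, Ironridge, Briarlake
Last habitat: Fernhollow with 79 animals

Round 1: Ashgrove=18 Briarlake=6 Dunmere=15 Fernhollow=4 Hollowpine=15 Ironridge=8 Juniper=13 → close Dunmere (overflow 10)
  15÷6 = 2 each, +1 to first 3
Round 2: Ashgrove=21 Briarlake=9 Fernhollow=7 Hollowpine=17 Ironridge=10 Juniper=15 → close Ashgrove (overflow 12)
  21÷5 = 4 each, +1 to first 1
Round 3: Briarlake=14 Fernhollow=11 Hollowpine=21 Ironridge=14 Juniper=19 → close Juniper (overflow 13)
  19÷4 = 4 each, +1 to first 3
Round 4: Briarlake=19 Fernhollow=16 Hollowpine=26 Ironridge=18 → close Hollowpine (overflow 13)
  26÷3 = 8 each, +1 to first 2
Round 5: Briarlake=28 Fernhollow=25 Ironridge=26 → close Ironridge (overflow 19)
  26÷2 = 13 each, +1 to first 0
Round 6: Briarlake=41 Fernhollow=38 → close Briarlake (overflow 29)
  41÷1 = 41 each, +1 to first 0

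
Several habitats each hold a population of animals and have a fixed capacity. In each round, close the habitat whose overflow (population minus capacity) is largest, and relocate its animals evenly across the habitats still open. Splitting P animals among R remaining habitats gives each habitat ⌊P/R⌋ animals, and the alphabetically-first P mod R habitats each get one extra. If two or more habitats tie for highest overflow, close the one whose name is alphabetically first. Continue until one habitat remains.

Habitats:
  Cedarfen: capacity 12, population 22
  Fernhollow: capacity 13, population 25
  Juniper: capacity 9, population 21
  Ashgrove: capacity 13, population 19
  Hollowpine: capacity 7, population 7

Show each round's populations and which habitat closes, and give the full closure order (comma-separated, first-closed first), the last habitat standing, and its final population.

Closure order: Fernhollow, Juniper, Cedarfen, Ashgrove
Last habitat: Hollowpine with 94 animals

Round 1: Ashgrove=19 Cedarfen=22 Fernhollow=25 Hollowpine=7 Juniper=21 → close Fernhollow (overflow 12)
  25÷4 = 6 each, +1 to first 1
Round 2: Ashgrove=26 Cedarfen=28 Hollowpine=13 Juniper=27 → close Juniper (overflow 18)
  27÷3 = 9 each, +1 to first 0
Round 3: Ashgrove=35 Cedarfen=37 Hollowpine=22 → close Cedarfen (overflow 25)
  37÷2 = 18 each, +1 to first 1
Round 4: Ashgrove=54 Hollowpine=40 → close Ashgrove (overflow 41)
  54÷1 = 54 each, +1 to first 0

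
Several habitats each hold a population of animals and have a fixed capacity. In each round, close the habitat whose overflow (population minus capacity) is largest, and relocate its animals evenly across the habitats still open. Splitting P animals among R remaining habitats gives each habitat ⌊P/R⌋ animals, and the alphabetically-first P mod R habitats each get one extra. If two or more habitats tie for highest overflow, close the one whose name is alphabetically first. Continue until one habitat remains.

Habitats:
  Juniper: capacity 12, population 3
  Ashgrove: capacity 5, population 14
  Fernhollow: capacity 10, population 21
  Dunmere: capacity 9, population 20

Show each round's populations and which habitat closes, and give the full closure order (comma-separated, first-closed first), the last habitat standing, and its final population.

Closure order: Dunmere, Fernhollow, Ashgrove
Last habitat: Juniper with 58 animals

Round 1: Ashgrove=14 Dunmere=20 Fernhollow=21 Juniper=3 → close Dunmere (overflow 11)
  20÷3 = 6 each, +1 to first 2
Round 2: Ashgrove=21 Fernhollow=28 Juniper=9 → close Fernhollow (overflow 18)
  28÷2 = 14 each, +1 to first 0
Round 3: Ashgrove=35 Juniper=23 → close Ashgrove (overflow 30)
  35÷1 = 35 each, +1 to first 0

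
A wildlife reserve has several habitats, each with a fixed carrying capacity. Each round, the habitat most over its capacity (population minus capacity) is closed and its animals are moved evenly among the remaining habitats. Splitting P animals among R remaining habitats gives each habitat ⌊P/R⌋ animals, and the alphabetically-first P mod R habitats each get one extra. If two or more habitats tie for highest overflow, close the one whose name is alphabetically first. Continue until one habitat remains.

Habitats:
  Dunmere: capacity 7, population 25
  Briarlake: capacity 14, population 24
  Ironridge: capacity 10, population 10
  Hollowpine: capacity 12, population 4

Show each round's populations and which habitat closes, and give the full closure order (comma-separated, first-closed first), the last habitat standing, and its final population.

Closure order: Dunmere, Briarlake, Ironridge
Last habitat: Hollowpine with 63 animals

Round 1: Briarlake=24 Dunmere=25 Hollowpine=4 Ironridge=10 → close Dunmere (overflow 18)
  25÷3 = 8 each, +1 to first 1
Round 2: Briarlake=33 Hollowpine=12 Ironridge=18 → close Briarlake (overflow 19)
  33÷2 = 16 each, +1 to first 1
Round 3: Hollowpine=29 Ironridge=34 → close Ironridge (overflow 24)
  34÷1 = 34 each, +1 to first 0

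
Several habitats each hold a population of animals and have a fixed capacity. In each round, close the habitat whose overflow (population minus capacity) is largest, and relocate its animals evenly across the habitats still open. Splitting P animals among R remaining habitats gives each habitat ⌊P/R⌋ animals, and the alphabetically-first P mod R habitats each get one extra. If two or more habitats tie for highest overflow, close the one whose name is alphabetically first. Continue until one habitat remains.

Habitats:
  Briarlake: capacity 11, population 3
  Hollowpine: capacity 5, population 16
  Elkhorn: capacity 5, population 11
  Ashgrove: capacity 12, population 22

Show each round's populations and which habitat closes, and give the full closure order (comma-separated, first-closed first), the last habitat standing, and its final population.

Round 1: Ashgrove=22 Briarlake=3 Elkhorn=11 Hollowpine=16 → close Hollowpine (overflow 11)
  16÷3 = 5 each, +1 to first 1
Round 2: Ashgrove=28 Briarlake=8 Elkhorn=16 → close Ashgrove (overflow 16)
  28÷2 = 14 each, +1 to first 0
Round 3: Briarlake=22 Elkhorn=30 → close Elkhorn (overflow 25)
  30÷1 = 30 each, +1 to first 0

Closure order: Hollowpine, Ashgrove, Elkhorn
Last habitat: Briarlake with 52 animals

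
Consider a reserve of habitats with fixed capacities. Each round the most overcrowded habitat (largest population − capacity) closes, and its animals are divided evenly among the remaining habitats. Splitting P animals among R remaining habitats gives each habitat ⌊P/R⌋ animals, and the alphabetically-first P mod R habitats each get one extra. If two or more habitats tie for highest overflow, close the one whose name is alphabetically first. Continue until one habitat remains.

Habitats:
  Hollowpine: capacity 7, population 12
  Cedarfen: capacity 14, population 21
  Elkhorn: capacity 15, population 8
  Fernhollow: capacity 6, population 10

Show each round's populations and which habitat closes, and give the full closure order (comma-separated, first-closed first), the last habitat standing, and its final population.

Closure order: Cedarfen, Hollowpine, Fernhollow
Last habitat: Elkhorn with 51 animals

Round 1: Cedarfen=21 Elkhorn=8 Fernhollow=10 Hollowpine=12 → close Cedarfen (overflow 7)
  21÷3 = 7 each, +1 to first 0
Round 2: Elkhorn=15 Fernhollow=17 Hollowpine=19 → close Hollowpine (overflow 12)
  19÷2 = 9 each, +1 to first 1
Round 3: Elkhorn=25 Fernhollow=26 → close Fernhollow (overflow 20)
  26÷1 = 26 each, +1 to first 0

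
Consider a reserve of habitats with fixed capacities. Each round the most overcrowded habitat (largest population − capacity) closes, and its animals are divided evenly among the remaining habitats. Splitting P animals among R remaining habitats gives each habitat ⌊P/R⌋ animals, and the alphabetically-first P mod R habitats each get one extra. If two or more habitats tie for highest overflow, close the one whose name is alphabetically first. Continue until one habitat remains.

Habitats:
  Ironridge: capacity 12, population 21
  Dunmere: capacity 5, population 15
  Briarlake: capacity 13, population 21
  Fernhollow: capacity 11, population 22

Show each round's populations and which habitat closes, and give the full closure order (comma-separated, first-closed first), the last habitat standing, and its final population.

Closure order: Fernhollow, Dunmere, Briarlake
Last habitat: Ironridge with 79 animals

Round 1: Briarlake=21 Dunmere=15 Fernhollow=22 Ironridge=21 → close Fernhollow (overflow 11)
  22÷3 = 7 each, +1 to first 1
Round 2: Briarlake=29 Dunmere=22 Ironridge=28 → close Dunmere (overflow 17)
  22÷2 = 11 each, +1 to first 0
Round 3: Briarlake=40 Ironridge=39 → close Briarlake (overflow 27)
  40÷1 = 40 each, +1 to first 0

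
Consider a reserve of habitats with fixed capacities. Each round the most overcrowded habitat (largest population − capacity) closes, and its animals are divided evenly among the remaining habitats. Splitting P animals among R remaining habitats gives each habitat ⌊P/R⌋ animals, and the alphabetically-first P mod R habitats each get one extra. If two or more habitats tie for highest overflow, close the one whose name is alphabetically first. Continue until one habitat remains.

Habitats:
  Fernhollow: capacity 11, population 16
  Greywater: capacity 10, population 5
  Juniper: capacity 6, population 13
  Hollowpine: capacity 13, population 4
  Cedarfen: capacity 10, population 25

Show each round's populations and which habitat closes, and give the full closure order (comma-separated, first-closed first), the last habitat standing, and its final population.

Closure order: Cedarfen, Juniper, Fernhollow, Greywater
Last habitat: Hollowpine with 63 animals

Round 1: Cedarfen=25 Fernhollow=16 Greywater=5 Hollowpine=4 Juniper=13 → close Cedarfen (overflow 15)
  25÷4 = 6 each, +1 to first 1
Round 2: Fernhollow=23 Greywater=11 Hollowpine=10 Juniper=19 → close Juniper (overflow 13)
  19÷3 = 6 each, +1 to first 1
Round 3: Fernhollow=30 Greywater=17 Hollowpine=16 → close Fernhollow (overflow 19)
  30÷2 = 15 each, +1 to first 0
Round 4: Greywater=32 Hollowpine=31 → close Greywater (overflow 22)
  32÷1 = 32 each, +1 to first 0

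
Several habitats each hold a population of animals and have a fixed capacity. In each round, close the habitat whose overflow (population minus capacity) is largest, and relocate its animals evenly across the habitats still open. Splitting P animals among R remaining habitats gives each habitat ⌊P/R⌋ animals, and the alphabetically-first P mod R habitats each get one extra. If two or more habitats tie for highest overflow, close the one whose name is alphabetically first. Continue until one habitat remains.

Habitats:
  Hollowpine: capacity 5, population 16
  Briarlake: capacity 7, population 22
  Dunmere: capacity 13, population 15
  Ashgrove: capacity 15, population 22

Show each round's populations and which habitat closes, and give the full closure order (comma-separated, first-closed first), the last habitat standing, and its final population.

Round 1: Ashgrove=22 Briarlake=22 Dunmere=15 Hollowpine=16 → close Briarlake (overflow 15)
  22÷3 = 7 each, +1 to first 1
Round 2: Ashgrove=30 Dunmere=22 Hollowpine=23 → close Hollowpine (overflow 18)
  23÷2 = 11 each, +1 to first 1
Round 3: Ashgrove=42 Dunmere=33 → close Ashgrove (overflow 27)
  42÷1 = 42 each, +1 to first 0

Closure order: Briarlake, Hollowpine, Ashgrove
Last habitat: Dunmere with 75 animals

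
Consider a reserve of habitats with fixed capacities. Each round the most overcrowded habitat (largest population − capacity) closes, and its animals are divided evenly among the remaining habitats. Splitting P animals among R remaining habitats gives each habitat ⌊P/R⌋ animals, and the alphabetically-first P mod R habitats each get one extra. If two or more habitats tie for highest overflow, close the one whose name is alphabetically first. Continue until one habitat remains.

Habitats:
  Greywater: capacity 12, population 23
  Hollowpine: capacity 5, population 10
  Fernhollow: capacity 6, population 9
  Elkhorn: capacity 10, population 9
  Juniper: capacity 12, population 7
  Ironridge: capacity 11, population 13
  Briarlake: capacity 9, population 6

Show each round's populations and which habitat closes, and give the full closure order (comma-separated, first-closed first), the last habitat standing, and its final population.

Closure order: Greywater, Hollowpine, Fernhollow, Ironridge, Elkhorn, Briarlake
Last habitat: Juniper with 77 animals

Round 1: Briarlake=6 Elkhorn=9 Fernhollow=9 Greywater=23 Hollowpine=10 Ironridge=13 Juniper=7 → close Greywater (overflow 11)
  23÷6 = 3 each, +1 to first 5
Round 2: Briarlake=10 Elkhorn=13 Fernhollow=13 Hollowpine=14 Ironridge=17 Juniper=10 → close Hollowpine (overflow 9)
  14÷5 = 2 each, +1 to first 4
Round 3: Briarlake=13 Elkhorn=16 Fernhollow=16 Ironridge=20 Juniper=12 → close Fernhollow (overflow 10)
  16÷4 = 4 each, +1 to first 0
Round 4: Briarlake=17 Elkhorn=20 Ironridge=24 Juniper=16 → close Ironridge (overflow 13)
  24÷3 = 8 each, +1 to first 0
Round 5: Briarlake=25 Elkhorn=28 Juniper=24 → close Elkhorn (overflow 18)
  28÷2 = 14 each, +1 to first 0
Round 6: Briarlake=39 Juniper=38 → close Briarlake (overflow 30)
  39÷1 = 39 each, +1 to first 0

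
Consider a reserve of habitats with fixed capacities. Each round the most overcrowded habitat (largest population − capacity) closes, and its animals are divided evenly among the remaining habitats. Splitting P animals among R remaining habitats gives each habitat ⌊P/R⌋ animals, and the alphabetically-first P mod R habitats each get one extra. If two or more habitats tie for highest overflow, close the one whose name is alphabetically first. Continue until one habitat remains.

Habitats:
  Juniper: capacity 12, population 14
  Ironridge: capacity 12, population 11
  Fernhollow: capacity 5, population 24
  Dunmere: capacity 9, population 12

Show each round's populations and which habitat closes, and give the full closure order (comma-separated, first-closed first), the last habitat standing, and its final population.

Closure order: Fernhollow, Dunmere, Juniper
Last habitat: Ironridge with 61 animals

Round 1: Dunmere=12 Fernhollow=24 Ironridge=11 Juniper=14 → close Fernhollow (overflow 19)
  24÷3 = 8 each, +1 to first 0
Round 2: Dunmere=20 Ironridge=19 Juniper=22 → close Dunmere (overflow 11)
  20÷2 = 10 each, +1 to first 0
Round 3: Ironridge=29 Juniper=32 → close Juniper (overflow 20)
  32÷1 = 32 each, +1 to first 0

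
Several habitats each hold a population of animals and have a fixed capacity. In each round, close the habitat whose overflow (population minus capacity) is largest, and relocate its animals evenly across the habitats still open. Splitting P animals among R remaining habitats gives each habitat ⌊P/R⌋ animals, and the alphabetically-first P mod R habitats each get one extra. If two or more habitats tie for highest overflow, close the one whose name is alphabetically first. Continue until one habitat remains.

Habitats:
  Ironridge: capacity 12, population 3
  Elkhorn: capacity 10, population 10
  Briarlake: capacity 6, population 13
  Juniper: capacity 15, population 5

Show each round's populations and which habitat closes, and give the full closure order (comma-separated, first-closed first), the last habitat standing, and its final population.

Round 1: Briarlake=13 Elkhorn=10 Ironridge=3 Juniper=5 → close Briarlake (overflow 7)
  13÷3 = 4 each, +1 to first 1
Round 2: Elkhorn=15 Ironridge=7 Juniper=9 → close Elkhorn (overflow 5)
  15÷2 = 7 each, +1 to first 1
Round 3: Ironridge=15 Juniper=16 → close Ironridge (overflow 3)
  15÷1 = 15 each, +1 to first 0

Closure order: Briarlake, Elkhorn, Ironridge
Last habitat: Juniper with 31 animals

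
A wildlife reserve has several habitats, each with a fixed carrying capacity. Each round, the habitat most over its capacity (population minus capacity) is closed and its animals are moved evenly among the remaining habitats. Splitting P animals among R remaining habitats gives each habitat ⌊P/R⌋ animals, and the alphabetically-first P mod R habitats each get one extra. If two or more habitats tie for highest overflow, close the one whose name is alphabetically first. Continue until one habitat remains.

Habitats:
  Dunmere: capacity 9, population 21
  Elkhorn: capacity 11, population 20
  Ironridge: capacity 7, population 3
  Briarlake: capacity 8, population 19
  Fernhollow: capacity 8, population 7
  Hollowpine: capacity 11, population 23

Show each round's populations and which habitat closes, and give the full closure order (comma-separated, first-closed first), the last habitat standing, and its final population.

Round 1: Briarlake=19 Dunmere=21 Elkhorn=20 Fernhollow=7 Hollowpine=23 Ironridge=3 → close Dunmere (overflow 12)
  21÷5 = 4 each, +1 to first 1
Round 2: Briarlake=24 Elkhorn=24 Fernhollow=11 Hollowpine=27 Ironridge=7 → close Briarlake (overflow 16)
  24÷4 = 6 each, +1 to first 0
Round 3: Elkhorn=30 Fernhollow=17 Hollowpine=33 Ironridge=13 → close Hollowpine (overflow 22)
  33÷3 = 11 each, +1 to first 0
Round 4: Elkhorn=41 Fernhollow=28 Ironridge=24 → close Elkhorn (overflow 30)
  41÷2 = 20 each, +1 to first 1
Round 5: Fernhollow=49 Ironridge=44 → close Fernhollow (overflow 41)
  49÷1 = 49 each, +1 to first 0

Closure order: Dunmere, Briarlake, Hollowpine, Elkhorn, Fernhollow
Last habitat: Ironridge with 93 animals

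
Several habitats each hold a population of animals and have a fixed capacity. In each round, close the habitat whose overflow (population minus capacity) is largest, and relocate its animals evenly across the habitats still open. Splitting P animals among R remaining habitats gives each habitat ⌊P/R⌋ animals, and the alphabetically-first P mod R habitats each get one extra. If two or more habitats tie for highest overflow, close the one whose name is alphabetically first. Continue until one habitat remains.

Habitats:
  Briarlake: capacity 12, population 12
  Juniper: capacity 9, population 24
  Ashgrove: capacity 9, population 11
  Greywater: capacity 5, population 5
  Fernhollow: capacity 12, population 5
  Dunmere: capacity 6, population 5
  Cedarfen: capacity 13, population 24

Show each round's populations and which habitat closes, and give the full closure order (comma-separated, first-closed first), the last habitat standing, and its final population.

Round 1: Ashgrove=11 Briarlake=12 Cedarfen=24 Dunmere=5 Fernhollow=5 Greywater=5 Juniper=24 → close Juniper (overflow 15)
  24÷6 = 4 each, +1 to first 0
Round 2: Ashgrove=15 Briarlake=16 Cedarfen=28 Dunmere=9 Fernhollow=9 Greywater=9 → close Cedarfen (overflow 15)
  28÷5 = 5 each, +1 to first 3
Round 3: Ashgrove=21 Briarlake=22 Dunmere=15 Fernhollow=14 Greywater=14 → close Ashgrove (overflow 12)
  21÷4 = 5 each, +1 to first 1
Round 4: Briarlake=28 Dunmere=20 Fernhollow=19 Greywater=19 → close Briarlake (overflow 16)
  28÷3 = 9 each, +1 to first 1
Round 5: Dunmere=30 Fernhollow=28 Greywater=28 → close Dunmere (overflow 24)
  30÷2 = 15 each, +1 to first 0
Round 6: Fernhollow=43 Greywater=43 → close Greywater (overflow 38)
  43÷1 = 43 each, +1 to first 0

Closure order: Juniper, Cedarfen, Ashgrove, Briarlake, Dunmere, Greywater
Last habitat: Fernhollow with 86 animals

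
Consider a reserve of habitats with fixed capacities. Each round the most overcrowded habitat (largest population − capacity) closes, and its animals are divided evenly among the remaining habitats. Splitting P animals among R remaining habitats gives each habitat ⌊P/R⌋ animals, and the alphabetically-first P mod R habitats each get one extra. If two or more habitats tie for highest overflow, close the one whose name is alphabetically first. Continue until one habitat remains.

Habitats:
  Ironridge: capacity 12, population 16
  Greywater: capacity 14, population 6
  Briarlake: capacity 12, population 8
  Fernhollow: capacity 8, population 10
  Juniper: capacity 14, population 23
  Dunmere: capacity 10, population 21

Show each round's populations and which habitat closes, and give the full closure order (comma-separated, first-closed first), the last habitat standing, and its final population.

Round 1: Briarlake=8 Dunmere=21 Fernhollow=10 Greywater=6 Ironridge=16 Juniper=23 → close Dunmere (overflow 11)
  21÷5 = 4 each, +1 to first 1
Round 2: Briarlake=13 Fernhollow=14 Greywater=10 Ironridge=20 Juniper=27 → close Juniper (overflow 13)
  27÷4 = 6 each, +1 to first 3
Round 3: Briarlake=20 Fernhollow=21 Greywater=17 Ironridge=26 → close Ironridge (overflow 14)
  26÷3 = 8 each, +1 to first 2
Round 4: Briarlake=29 Fernhollow=30 Greywater=25 → close Fernhollow (overflow 22)
  30÷2 = 15 each, +1 to first 0
Round 5: Briarlake=44 Greywater=40 → close Briarlake (overflow 32)
  44÷1 = 44 each, +1 to first 0

Closure order: Dunmere, Juniper, Ironridge, Fernhollow, Briarlake
Last habitat: Greywater with 84 animals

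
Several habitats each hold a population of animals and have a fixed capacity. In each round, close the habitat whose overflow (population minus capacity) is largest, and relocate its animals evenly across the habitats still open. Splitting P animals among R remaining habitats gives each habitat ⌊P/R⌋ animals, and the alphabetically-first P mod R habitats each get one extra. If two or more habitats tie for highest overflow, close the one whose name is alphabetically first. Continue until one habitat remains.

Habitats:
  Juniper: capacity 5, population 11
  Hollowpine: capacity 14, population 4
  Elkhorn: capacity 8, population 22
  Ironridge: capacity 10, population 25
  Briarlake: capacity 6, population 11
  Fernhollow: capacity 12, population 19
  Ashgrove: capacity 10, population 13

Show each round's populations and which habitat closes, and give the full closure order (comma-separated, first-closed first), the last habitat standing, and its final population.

Closure order: Ironridge, Elkhorn, Fernhollow, Juniper, Ashgrove, Briarlake
Last habitat: Hollowpine with 105 animals

Round 1: Ashgrove=13 Briarlake=11 Elkhorn=22 Fernhollow=19 Hollowpine=4 Ironridge=25 Juniper=11 → close Ironridge (overflow 15)
  25÷6 = 4 each, +1 to first 1
Round 2: Ashgrove=18 Briarlake=15 Elkhorn=26 Fernhollow=23 Hollowpine=8 Juniper=15 → close Elkhorn (overflow 18)
  26÷5 = 5 each, +1 to first 1
Round 3: Ashgrove=24 Briarlake=20 Fernhollow=28 Hollowpine=13 Juniper=20 → close Fernhollow (overflow 16)
  28÷4 = 7 each, +1 to first 0
Round 4: Ashgrove=31 Briarlake=27 Hollowpine=20 Juniper=27 → close Juniper (overflow 22)
  27÷3 = 9 each, +1 to first 0
Round 5: Ashgrove=40 Briarlake=36 Hollowpine=29 → close Ashgrove (overflow 30)
  40÷2 = 20 each, +1 to first 0
Round 6: Briarlake=56 Hollowpine=49 → close Briarlake (overflow 50)
  56÷1 = 56 each, +1 to first 0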